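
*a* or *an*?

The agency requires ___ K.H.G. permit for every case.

a

The indefinite article is chosen by the initial *sound* of the following word, not its spelling.
The initialism *K.H.G.* is read letter by letter; the first letter, K, is pronounced /keɪ/, which begins with a consonant sound.
So the article is *a*: The agency requires a K.H.G. permit for every case.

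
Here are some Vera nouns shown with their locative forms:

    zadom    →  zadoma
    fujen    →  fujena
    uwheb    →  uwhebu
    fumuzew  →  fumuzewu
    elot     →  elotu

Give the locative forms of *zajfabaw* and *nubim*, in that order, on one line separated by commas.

The alternation tracks the final consonant of the stem — -a when the stem ends in a nasal (*zadom*, *fujen*); -u when the stem ends in a non-nasal consonant (*uwheb*, *fumuzew*, *elot*).
*zajfabaw*: final consonant = /w/, non-nasal → -u → *zajfabawu*.
*nubim* — final consonant /m/ (a nasal) → -a → *nubima*.

zajfabawu, nubima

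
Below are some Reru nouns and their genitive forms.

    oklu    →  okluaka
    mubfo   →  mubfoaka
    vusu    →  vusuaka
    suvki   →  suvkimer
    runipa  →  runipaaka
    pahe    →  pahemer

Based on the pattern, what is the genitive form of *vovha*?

The suffix is conditioned by the last vowel: -mer when the last vowel of the stem is a front vowel (*suvki*, *pahe*); -aka when the last vowel of the stem is a back vowel (*oklu*, *mubfo*, *vusu*, *runipa*).
*vovha*: last vowel = /a/, a back vowel → -aka → *vovhaaka*.

vovhaaka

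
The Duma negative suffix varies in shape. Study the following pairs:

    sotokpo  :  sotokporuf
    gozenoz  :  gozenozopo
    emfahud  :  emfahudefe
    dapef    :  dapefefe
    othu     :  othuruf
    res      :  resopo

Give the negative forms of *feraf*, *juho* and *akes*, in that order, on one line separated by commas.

ferafefe, juhoruf, akesopo

The suffix is conditioned by the final sound: -opo when the stem ends in a sibilant (*gozenoz*, *res*); -efe when the stem ends in a non-sibilant consonant (*emfahud*, *dapef*); -ruf when the stem ends in a vowel (*sotokpo*, *othu*).
The final sound of *feraf* is /f/, which is a non-sibilant consonant, so the suffix is -efe, giving *ferafefe*.
The final sound of *juho* is /o/, which is a vowel, so the suffix is -ruf, giving *juhoruf*.
*akes* — final sound /s/ (a sibilant) → -opo → *akesopo*.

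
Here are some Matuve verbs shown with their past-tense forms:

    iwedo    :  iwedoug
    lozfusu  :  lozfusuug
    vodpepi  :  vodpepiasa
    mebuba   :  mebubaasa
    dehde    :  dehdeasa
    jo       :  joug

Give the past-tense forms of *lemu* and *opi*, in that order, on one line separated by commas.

The alternation tracks the last vowel of the stem — -ug when the last vowel of the stem is a rounded vowel (*iwedo*, *lozfusu*, *jo*); -asa when the last vowel of the stem is an unrounded vowel (*vodpepi*, *mebuba*, *dehde*).
*lemu* — last vowel /u/ (a rounded vowel) → -ug → *lemuug*.
Since the last vowel of *opi* is /i/ (an unrounded vowel), it takes -asa, giving *opiasa*.

lemuug, opiasa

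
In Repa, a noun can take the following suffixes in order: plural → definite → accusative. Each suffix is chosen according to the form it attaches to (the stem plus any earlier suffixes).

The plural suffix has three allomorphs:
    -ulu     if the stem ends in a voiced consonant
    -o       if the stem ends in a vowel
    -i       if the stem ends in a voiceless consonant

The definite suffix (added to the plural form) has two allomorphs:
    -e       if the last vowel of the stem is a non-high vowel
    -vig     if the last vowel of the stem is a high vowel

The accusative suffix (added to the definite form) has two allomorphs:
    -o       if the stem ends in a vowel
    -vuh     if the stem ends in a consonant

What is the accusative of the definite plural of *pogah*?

pogahivigvuh

*pogah*: final sound = /h/, a voiceless consonant → -i → *pogahi*.
Since the last vowel of the plural form *pogahi* is /i/ (a high vowel), it takes -vig, giving *pogahivig*.
The definite form *pogahivig* — final sound /g/ (a consonant) → -vuh → *pogahivigvuh*.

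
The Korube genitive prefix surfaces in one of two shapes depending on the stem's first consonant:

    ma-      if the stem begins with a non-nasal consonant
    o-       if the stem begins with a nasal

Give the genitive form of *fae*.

*fae*: first consonant = /f/, non-nasal → ma- → *mafae*.

mafae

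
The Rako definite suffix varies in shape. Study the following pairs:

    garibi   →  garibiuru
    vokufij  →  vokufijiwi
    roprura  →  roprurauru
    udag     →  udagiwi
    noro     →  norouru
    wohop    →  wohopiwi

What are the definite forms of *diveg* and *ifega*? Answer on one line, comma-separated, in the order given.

The pattern is consonant vs. vowel: -iwi when the stem ends in a consonant (*vokufij*, *udag*, *wohop*); -uru when the stem ends in a vowel (*garibi*, *roprura*, *noro*).
*diveg*: final sound = /g/, a consonant → -iwi → *divegiwi*.
The final sound of *ifega* is /a/, which is a vowel, so the suffix is -uru, giving *ifegauru*.

divegiwi, ifegauru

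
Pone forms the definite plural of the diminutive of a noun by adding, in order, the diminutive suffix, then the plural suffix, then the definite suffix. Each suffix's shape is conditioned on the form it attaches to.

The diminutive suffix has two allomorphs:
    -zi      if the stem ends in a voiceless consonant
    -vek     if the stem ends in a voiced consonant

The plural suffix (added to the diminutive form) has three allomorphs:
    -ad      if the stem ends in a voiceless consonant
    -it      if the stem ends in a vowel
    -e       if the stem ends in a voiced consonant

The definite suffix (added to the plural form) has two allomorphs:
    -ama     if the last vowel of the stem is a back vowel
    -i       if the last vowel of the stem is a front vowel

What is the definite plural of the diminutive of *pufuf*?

The final consonant of *pufuf* is /f/, which is voiceless, so the diminutive suffix is -zi, giving *pufufzi*.
The final sound of the diminutive form *pufufzi* is /i/, which is a vowel, so the plural suffix is -it, giving *pufufziit*.
The last vowel of the plural form *pufufziit* is /i/, which is a front vowel, so the definite suffix is -i, giving *pufufziiti*.

pufufziiti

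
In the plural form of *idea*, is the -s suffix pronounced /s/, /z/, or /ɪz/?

The stem *idea* ends in a voiced non-sibilant sound.
The plural suffix surfaces as /ɪz/ after sibilants, /s/ after other voiceless consonants, and /z/ after other voiced sounds.
So the plural -s on *idea* is pronounced /z/.

/z/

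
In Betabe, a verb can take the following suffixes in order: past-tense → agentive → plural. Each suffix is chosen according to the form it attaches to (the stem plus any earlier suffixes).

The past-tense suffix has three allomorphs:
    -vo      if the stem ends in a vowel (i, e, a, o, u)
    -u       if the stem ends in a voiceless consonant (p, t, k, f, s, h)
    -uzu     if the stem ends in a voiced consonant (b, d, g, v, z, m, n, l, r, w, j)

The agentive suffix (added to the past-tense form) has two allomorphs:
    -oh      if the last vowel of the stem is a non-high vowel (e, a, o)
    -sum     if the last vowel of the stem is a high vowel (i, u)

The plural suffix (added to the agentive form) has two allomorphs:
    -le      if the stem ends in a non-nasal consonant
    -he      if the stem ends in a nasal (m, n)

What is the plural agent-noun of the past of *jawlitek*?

jawlitekusumhe

Since the final sound of *jawlitek* is /k/ (a voiceless consonant), it takes -u, giving *jawliteku*.
The past-tense form *jawliteku* — last vowel /u/ (a high vowel) → -sum → *jawlitekusum*.
The agentive form *jawlitekusum*: final consonant = /m/, a nasal → -he → *jawlitekusumhe*.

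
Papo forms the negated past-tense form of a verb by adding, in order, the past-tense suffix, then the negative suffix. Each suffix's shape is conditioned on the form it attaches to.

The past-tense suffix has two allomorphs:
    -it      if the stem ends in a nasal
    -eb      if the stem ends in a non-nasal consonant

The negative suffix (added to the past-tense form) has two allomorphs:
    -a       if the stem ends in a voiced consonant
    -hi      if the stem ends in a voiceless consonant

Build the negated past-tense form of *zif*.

Since the final consonant of *zif* is /f/ (non-nasal), it takes -eb, giving *zifeb*.
The past-tense form *zifeb*: final consonant = /b/, voiced → -a → *zifeba*.

zifeba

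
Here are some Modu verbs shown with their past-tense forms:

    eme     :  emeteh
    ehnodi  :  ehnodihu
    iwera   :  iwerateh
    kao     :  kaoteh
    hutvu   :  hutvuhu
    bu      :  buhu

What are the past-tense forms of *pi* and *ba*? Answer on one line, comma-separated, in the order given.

Looking at the last vowel of each stem: -hu when the last vowel of the stem is a high vowel (*ehnodi*, *hutvu*, *bu*); -teh when the last vowel of the stem is a non-high vowel (*eme*, *iwera*, *kao*).
*pi*: last vowel = /i/, a high vowel → -hu → *pihu*.
The last vowel of *ba* is /a/, which is a non-high vowel, so the suffix is -teh, giving *bateh*.

pihu, bateh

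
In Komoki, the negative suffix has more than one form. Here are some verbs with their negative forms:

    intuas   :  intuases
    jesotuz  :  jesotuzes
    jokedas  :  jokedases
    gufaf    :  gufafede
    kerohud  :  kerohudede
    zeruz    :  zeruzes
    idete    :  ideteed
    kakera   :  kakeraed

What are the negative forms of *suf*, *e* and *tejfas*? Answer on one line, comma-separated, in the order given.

The alternation tracks the final sound of the stem — -es when the stem ends in a sibilant (*intuas*, *jesotuz*, *jokedas*, *zeruz*); -ede when the stem ends in a non-sibilant consonant (*gufaf*, *kerohud*); -ed when the stem ends in a vowel (*idete*, *kakera*).
*suf* — final sound /f/ (a non-sibilant consonant) → -ede → *sufede*.
Since the final sound of *e* is /e/ (a vowel), it takes -ed, giving *eed*.
Since the final sound of *tejfas* is /s/ (a sibilant), it takes -es, giving *tejfases*.

sufede, eed, tejfases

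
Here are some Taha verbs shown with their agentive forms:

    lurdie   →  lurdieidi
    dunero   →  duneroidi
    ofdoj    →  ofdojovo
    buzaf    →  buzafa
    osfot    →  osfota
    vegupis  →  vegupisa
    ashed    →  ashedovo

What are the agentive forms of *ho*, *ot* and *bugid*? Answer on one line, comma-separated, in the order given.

hoidi, ota, bugidovo

The suffix is conditioned by the final sound: -a when the stem ends in a voiceless consonant (*buzaf*, *osfot*, *vegupis*); -ovo when the stem ends in a voiced consonant (*ofdoj*, *ashed*); -idi when the stem ends in a vowel (*lurdie*, *dunero*).
*ho*: final sound = /o/, a vowel → -idi → *hoidi*.
*ot* — final sound /t/ (a voiceless consonant) → -a → *ota*.
*bugid*: final sound = /d/, a voiced consonant → -ovo → *bugidovo*.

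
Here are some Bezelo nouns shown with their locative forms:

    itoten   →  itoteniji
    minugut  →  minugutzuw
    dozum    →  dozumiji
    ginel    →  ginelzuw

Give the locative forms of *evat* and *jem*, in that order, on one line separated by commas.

evatzuw, jemiji

The pattern is nasality of the final consonant: -iji when the stem ends in a nasal (*itoten*, *dozum*); -zuw when the stem ends in a non-nasal consonant (*minugut*, *ginel*).
*evat*: final consonant = /t/, non-nasal → -zuw → *evatzuw*.
*jem*: final consonant = /m/, a nasal → -iji → *jemiji*.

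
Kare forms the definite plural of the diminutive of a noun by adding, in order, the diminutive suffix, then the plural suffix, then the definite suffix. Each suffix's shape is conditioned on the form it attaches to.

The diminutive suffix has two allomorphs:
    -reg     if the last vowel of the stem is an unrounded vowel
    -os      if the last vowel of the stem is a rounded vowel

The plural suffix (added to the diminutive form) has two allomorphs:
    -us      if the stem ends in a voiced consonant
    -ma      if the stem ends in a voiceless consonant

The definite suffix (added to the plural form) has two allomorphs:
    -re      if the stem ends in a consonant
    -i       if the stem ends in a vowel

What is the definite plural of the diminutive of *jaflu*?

The last vowel of *jaflu* is /u/, which is a rounded vowel, so the diminutive suffix is -os, giving *jafluos*.
The diminutive form *jafluos*: final consonant = /s/, voiceless → -ma → *jafluosma*.
The plural form *jafluosma* — final sound /a/ (a vowel) → -i → *jafluosmai*.

jafluosmai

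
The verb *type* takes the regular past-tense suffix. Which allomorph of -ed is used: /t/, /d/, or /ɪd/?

The stem *type* ends in a voiceless consonant other than /t/.
The -ed suffix is realized as /ɪd/ after /t, d/; as /t/ after other voiceless consonants; and as /d/ after other voiced sounds.
So -ed on *type* is pronounced /t/.

/t/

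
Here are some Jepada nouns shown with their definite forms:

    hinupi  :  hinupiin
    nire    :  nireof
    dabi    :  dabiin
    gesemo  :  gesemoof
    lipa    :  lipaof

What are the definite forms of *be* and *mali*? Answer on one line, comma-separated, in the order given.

beof, maliin

The suffix is conditioned by the last vowel: -in when the last vowel of the stem is a high vowel (*hinupi*, *dabi*); -of when the last vowel of the stem is a non-high vowel (*nire*, *gesemo*, *lipa*).
The last vowel of *be* is /e/, which is a non-high vowel, so the suffix is -of, giving *beof*.
*mali* — last vowel /i/ (a high vowel) → -in → *maliin*.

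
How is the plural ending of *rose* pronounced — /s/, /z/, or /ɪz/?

/ɪz/

The stem *rose* ends in a sibilant (/s, z, ʃ, ʒ, tʃ, dʒ/).
The plural suffix surfaces as /ɪz/ after sibilants, /s/ after other voiceless consonants, and /z/ after other voiced sounds.
So the plural -s on *rose* is pronounced /ɪz/.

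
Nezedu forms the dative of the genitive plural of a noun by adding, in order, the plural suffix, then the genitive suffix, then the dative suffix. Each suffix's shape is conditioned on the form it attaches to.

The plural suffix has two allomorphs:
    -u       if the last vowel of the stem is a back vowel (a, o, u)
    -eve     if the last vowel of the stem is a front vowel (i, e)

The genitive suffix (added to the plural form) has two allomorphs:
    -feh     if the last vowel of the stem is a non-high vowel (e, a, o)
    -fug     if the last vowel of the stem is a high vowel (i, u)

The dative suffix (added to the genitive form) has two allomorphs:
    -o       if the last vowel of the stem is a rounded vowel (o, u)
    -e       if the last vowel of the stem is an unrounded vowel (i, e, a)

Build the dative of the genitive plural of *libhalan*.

libhalanufugo

The last vowel of *libhalan* is /a/, which is a back vowel, so the plural suffix is -u, giving *libhalanu*.
Since the last vowel of the plural form *libhalanu* is /u/ (a high vowel), it takes -fug, giving *libhalanufug*.
The genitive form *libhalanufug* — last vowel /u/ (a rounded vowel) → -o → *libhalanufugo*.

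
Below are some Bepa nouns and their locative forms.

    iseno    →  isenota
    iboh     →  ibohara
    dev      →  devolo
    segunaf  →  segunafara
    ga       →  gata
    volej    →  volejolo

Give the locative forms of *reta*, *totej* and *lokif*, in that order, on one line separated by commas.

retata, totejolo, lokifara

The suffix is conditioned by the final sound: -ara when the stem ends in a voiceless consonant (*iboh*, *segunaf*); -olo when the stem ends in a voiced consonant (*dev*, *volej*); -ta when the stem ends in a vowel (*iseno*, *ga*).
*reta* — final sound /a/ (a vowel) → -ta → *retata*.
Since the final sound of *totej* is /j/ (a voiced consonant), it takes -olo, giving *totejolo*.
*lokif*: final sound = /f/, a voiceless consonant → -ara → *lokifara*.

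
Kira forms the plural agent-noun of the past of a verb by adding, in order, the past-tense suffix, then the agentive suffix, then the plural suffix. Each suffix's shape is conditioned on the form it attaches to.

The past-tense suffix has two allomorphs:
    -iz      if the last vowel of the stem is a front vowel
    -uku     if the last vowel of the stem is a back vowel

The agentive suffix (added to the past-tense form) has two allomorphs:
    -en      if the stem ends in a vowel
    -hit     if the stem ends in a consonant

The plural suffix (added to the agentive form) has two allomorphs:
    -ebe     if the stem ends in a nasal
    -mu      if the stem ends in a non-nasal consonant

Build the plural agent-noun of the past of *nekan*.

*nekan*: last vowel = /a/, a back vowel → -uku → *nekanuku*.
The past-tense form *nekanuku* — final sound /u/ (a vowel) → -en → *nekanukuen*.
The agentive form *nekanukuen* — final consonant /n/ (a nasal) → -ebe → *nekanukuenebe*.

nekanukuenebe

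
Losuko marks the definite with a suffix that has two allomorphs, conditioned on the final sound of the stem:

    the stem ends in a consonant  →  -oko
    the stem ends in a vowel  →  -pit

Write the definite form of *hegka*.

hegkapit

*hegka* — final sound /a/ (a vowel) → -pit → *hegkapit*.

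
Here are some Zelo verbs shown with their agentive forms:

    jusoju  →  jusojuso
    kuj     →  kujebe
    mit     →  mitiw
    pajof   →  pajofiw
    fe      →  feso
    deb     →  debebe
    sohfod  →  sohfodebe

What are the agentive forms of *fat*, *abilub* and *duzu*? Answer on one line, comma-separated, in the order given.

fatiw, abilubebe, duzuso

Looking at the final sound of each stem: -iw when the stem ends in a voiceless consonant (*mit*, *pajof*); -ebe when the stem ends in a voiced consonant (*kuj*, *deb*, *sohfod*); -so when the stem ends in a vowel (*jusoju*, *fe*).
The final sound of *fat* is /t/, which is a voiceless consonant, so the suffix is -iw, giving *fatiw*.
*abilub* — final sound /b/ (a voiced consonant) → -ebe → *abilubebe*.
*duzu*: final sound = /u/, a vowel → -so → *duzuso*.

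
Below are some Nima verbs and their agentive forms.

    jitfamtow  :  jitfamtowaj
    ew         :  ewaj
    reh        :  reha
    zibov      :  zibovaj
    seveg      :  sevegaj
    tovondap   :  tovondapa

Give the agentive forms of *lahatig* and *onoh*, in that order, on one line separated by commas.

lahatigaj, onoha

The pattern is voicing of the final consonant: -a when the stem ends in a voiceless consonant (*reh*, *tovondap*); -aj when the stem ends in a voiced consonant (*jitfamtow*, *ew*, *zibov*, *seveg*).
Since the final consonant of *lahatig* is /g/ (voiced), it takes -aj, giving *lahatigaj*.
Since the final consonant of *onoh* is /h/ (voiceless), it takes -a, giving *onoha*.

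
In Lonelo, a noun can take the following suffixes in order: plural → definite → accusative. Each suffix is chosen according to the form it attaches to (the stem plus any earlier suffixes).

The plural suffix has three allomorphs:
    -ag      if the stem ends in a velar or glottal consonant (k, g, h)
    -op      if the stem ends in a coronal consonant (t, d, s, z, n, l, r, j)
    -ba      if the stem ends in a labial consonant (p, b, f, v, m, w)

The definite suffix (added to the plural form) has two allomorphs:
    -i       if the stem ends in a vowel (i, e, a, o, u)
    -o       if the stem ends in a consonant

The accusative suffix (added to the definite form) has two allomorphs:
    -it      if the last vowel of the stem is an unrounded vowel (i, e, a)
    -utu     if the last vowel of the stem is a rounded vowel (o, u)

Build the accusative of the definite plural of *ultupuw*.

The final consonant of *ultupuw* is /w/, which is labial, so the plural suffix is -ba, giving *ultupuwba*.
The plural form *ultupuwba*: final sound = /a/, a vowel → -i → *ultupuwbai*.
The last vowel of the definite form *ultupuwbai* is /i/, which is an unrounded vowel, so the accusative suffix is -it, giving *ultupuwbaiit*.

ultupuwbaiit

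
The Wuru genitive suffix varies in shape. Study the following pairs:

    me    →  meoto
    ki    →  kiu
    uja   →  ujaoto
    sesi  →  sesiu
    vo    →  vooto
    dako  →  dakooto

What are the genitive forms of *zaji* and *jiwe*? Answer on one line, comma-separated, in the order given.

The alternation tracks the last vowel of the stem — -u when the last vowel of the stem is a high vowel (*ki*, *sesi*); -oto when the last vowel of the stem is a non-high vowel (*me*, *uja*, *vo*, *dako*).
*zaji* — last vowel /i/ (a high vowel) → -u → *zajiu*.
Since the last vowel of *jiwe* is /e/ (a non-high vowel), it takes -oto, giving *jiweoto*.

zajiu, jiweoto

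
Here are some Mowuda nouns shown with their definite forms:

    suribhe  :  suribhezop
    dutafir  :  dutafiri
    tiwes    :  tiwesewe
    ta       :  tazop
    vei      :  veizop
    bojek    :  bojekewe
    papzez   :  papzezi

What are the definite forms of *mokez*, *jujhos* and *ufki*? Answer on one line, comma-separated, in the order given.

Looking at the final sound of each stem: -ewe when the stem ends in a voiceless consonant (*tiwes*, *bojek*); -i when the stem ends in a voiced consonant (*dutafir*, *papzez*); -zop when the stem ends in a vowel (*suribhe*, *ta*, *vei*).
Since the final sound of *mokez* is /z/ (a voiced consonant), it takes -i, giving *mokezi*.
Since the final sound of *jujhos* is /s/ (a voiceless consonant), it takes -ewe, giving *jujhosewe*.
The final sound of *ufki* is /i/, which is a vowel, so the suffix is -zop, giving *ufkizop*.

mokezi, jujhosewe, ufkizop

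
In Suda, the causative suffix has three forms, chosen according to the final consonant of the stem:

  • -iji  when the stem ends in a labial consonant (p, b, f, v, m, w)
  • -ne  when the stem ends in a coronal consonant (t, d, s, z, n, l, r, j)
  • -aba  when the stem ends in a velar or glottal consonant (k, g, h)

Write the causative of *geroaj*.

*geroaj*: final consonant = /j/, coronal → -ne → *geroajne*.

geroajne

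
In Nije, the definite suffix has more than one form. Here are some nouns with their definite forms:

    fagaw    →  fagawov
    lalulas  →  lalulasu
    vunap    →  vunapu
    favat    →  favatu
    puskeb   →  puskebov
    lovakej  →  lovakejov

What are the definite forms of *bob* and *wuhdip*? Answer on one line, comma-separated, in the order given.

bobov, wuhdipu

The alternation tracks the final consonant of the stem — -u when the stem ends in a voiceless consonant (*lalulas*, *vunap*, *favat*); -ov when the stem ends in a voiced consonant (*fagaw*, *puskeb*, *lovakej*).
*bob* — final consonant /b/ (voiced) → -ov → *bobov*.
The final consonant of *wuhdip* is /p/, which is voiceless, so the suffix is -u, giving *wuhdipu*.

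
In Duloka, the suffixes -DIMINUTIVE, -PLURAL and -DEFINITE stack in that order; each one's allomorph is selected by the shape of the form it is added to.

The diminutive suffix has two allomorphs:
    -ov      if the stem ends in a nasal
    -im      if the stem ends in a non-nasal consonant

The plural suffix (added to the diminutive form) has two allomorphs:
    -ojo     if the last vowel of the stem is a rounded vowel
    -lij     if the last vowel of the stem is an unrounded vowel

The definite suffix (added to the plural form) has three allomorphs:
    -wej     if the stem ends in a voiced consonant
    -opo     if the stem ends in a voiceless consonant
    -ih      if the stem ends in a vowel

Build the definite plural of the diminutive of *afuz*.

afuzimlijwej

Since the final consonant of *afuz* is /z/ (non-nasal), it takes -im, giving *afuzim*.
Since the last vowel of the diminutive form *afuzim* is /i/ (an unrounded vowel), it takes -lij, giving *afuzimlij*.
The final sound of the plural form *afuzimlij* is /j/, which is a voiced consonant, so the definite suffix is -wej, giving *afuzimlijwej*.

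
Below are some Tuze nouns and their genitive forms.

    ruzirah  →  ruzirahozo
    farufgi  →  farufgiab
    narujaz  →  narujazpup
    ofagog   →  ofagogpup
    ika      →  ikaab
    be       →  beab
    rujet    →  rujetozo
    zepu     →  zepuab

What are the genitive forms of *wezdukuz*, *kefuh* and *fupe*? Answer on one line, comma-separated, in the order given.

The alternation tracks the final sound of the stem — -ozo when the stem ends in a voiceless consonant (*ruzirah*, *rujet*); -pup when the stem ends in a voiced consonant (*narujaz*, *ofagog*); -ab when the stem ends in a vowel (*farufgi*, *ika*, *be*, *zepu*).
*wezdukuz*: final sound = /z/, a voiced consonant → -pup → *wezdukuzpup*.
The final sound of *kefuh* is /h/, which is a voiceless consonant, so the suffix is -ozo, giving *kefuhozo*.
Since the final sound of *fupe* is /e/ (a vowel), it takes -ab, giving *fupeab*.

wezdukuzpup, kefuhozo, fupeab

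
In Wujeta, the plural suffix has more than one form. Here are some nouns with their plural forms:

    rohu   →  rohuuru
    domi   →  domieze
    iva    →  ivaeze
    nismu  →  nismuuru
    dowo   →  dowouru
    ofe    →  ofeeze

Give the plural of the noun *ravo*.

The suffix is conditioned by the last vowel: -uru when the last vowel of the stem is a rounded vowel (*rohu*, *nismu*, *dowo*); -eze when the last vowel of the stem is an unrounded vowel (*domi*, *iva*, *ofe*).
The last vowel of *ravo* is /o/, which is a rounded vowel, so the suffix is -uru, giving *ravouru*.

ravouru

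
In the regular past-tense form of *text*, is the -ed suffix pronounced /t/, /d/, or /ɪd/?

The stem *text* ends in /t/ or /d/.
The -ed suffix is realized as /ɪd/ after /t, d/; as /t/ after other voiceless consonants; and as /d/ after other voiced sounds.
So -ed on *text* is pronounced /ɪd/.

/ɪd/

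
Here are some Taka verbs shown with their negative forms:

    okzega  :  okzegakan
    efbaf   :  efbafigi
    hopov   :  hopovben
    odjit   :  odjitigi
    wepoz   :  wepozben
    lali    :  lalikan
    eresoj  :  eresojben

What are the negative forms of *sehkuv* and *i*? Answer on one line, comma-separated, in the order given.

Looking at the final sound of each stem: -igi when the stem ends in a voiceless consonant (*efbaf*, *odjit*); -ben when the stem ends in a voiced consonant (*hopov*, *wepoz*, *eresoj*); -kan when the stem ends in a vowel (*okzega*, *lali*).
*sehkuv* — final sound /v/ (a voiced consonant) → -ben → *sehkuvben*.
*i*: final sound = /i/, a vowel → -kan → *ikan*.

sehkuvben, ikan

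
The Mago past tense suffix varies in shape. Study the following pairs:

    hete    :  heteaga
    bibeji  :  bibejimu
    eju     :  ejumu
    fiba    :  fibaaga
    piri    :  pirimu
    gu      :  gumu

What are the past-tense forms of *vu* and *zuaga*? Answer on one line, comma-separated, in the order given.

vumu, zuagaaga

The alternation tracks the last vowel of the stem — -mu when the last vowel of the stem is a high vowel (*bibeji*, *eju*, *piri*, *gu*); -aga when the last vowel of the stem is a non-high vowel (*hete*, *fiba*).
Since the last vowel of *vu* is /u/ (a high vowel), it takes -mu, giving *vumu*.
Since the last vowel of *zuaga* is /a/ (a non-high vowel), it takes -aga, giving *zuagaaga*.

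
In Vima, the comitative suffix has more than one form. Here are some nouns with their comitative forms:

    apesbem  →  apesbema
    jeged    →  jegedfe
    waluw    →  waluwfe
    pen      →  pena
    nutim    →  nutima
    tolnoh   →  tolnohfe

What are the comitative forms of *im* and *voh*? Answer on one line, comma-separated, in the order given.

ima, vohfe

Looking at the final consonant of each stem: -a when the stem ends in a nasal (*apesbem*, *pen*, *nutim*); -fe when the stem ends in a non-nasal consonant (*jeged*, *waluw*, *tolnoh*).
*im*: final consonant = /m/, a nasal → -a → *ima*.
Since the final consonant of *voh* is /h/ (non-nasal), it takes -fe, giving *vohfe*.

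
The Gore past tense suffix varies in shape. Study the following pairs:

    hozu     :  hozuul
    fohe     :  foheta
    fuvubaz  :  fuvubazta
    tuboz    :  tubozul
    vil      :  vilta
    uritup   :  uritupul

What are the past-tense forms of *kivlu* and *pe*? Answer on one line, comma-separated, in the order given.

The suffix is conditioned by the last vowel: -ul when the last vowel of the stem is a rounded vowel (*hozu*, *tuboz*, *uritup*); -ta when the last vowel of the stem is an unrounded vowel (*fohe*, *fuvubaz*, *vil*).
*kivlu*: last vowel = /u/, a rounded vowel → -ul → *kivluul*.
*pe* — last vowel /e/ (an unrounded vowel) → -ta → *peta*.

kivluul, peta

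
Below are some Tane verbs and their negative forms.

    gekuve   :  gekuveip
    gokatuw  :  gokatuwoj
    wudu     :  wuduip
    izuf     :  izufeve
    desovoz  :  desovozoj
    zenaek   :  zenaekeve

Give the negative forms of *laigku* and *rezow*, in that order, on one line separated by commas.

laigkuip, rezowoj

The alternation tracks the final sound of the stem — -eve when the stem ends in a voiceless consonant (*izuf*, *zenaek*); -oj when the stem ends in a voiced consonant (*gokatuw*, *desovoz*); -ip when the stem ends in a vowel (*gekuve*, *wudu*).
Since the final sound of *laigku* is /u/ (a vowel), it takes -ip, giving *laigkuip*.
*rezow*: final sound = /w/, a voiced consonant → -oj → *rezowoj*.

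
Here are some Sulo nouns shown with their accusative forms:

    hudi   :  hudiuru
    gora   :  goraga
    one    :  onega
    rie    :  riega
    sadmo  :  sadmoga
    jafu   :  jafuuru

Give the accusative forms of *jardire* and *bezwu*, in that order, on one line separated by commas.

jardirega, bezwuuru

The suffix is conditioned by the last vowel: -uru when the last vowel of the stem is a high vowel (*hudi*, *jafu*); -ga when the last vowel of the stem is a non-high vowel (*gora*, *one*, *rie*, *sadmo*).
Since the last vowel of *jardire* is /e/ (a non-high vowel), it takes -ga, giving *jardirega*.
Since the last vowel of *bezwu* is /u/ (a high vowel), it takes -uru, giving *bezwuuru*.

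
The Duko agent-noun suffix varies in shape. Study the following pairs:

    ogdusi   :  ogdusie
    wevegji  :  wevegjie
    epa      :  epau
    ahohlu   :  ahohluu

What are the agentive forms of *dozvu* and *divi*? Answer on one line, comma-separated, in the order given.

The pattern is front/back vowel harmony: -e when the last vowel of the stem is a front vowel (*ogdusi*, *wevegji*); -u when the last vowel of the stem is a back vowel (*epa*, *ahohlu*).
Since the last vowel of *dozvu* is /u/ (a back vowel), it takes -u, giving *dozvuu*.
Since the last vowel of *divi* is /i/ (a front vowel), it takes -e, giving *divie*.

dozvuu, divie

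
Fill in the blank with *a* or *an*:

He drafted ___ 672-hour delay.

a

The indefinite article is chosen by the initial *sound* of the following word, not its spelling.
The number *672* is spoken "six hundred …", beginning with /sɪks/ — a consonant sound.
So the article is *a*: He drafted a 672-hour delay.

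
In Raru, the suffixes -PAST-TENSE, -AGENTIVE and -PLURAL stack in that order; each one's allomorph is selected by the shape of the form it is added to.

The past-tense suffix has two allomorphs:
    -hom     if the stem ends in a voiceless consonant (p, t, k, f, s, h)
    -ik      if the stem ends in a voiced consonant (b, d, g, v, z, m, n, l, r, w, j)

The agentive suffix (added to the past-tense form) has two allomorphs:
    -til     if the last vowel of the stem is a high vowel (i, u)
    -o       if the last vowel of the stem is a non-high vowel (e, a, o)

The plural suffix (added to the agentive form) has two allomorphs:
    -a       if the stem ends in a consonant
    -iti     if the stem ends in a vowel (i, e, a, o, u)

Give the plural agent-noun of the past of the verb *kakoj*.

*kakoj*: final consonant = /j/, voiced → -ik → *kakojik*.
Since the last vowel of the past-tense form *kakojik* is /i/ (a high vowel), it takes -til, giving *kakojiktil*.
The final sound of the agentive form *kakojiktil* is /l/, which is a consonant, so the plural suffix is -a, giving *kakojiktila*.

kakojiktila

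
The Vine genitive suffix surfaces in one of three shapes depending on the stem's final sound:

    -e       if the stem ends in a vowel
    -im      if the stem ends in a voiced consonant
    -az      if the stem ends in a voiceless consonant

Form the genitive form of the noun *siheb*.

sihebim

*siheb*: final sound = /b/, a voiced consonant → -im → *sihebim*.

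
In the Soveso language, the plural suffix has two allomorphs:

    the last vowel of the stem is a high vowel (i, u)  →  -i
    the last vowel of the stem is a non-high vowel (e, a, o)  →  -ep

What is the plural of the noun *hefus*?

hefusi

The last vowel of *hefus* is /u/, which is a high vowel, so the suffix is -i, giving *hefusi*.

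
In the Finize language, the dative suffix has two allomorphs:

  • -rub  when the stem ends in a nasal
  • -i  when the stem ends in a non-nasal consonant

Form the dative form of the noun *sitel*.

*sitel*: final consonant = /l/, non-nasal → -i → *siteli*.

siteli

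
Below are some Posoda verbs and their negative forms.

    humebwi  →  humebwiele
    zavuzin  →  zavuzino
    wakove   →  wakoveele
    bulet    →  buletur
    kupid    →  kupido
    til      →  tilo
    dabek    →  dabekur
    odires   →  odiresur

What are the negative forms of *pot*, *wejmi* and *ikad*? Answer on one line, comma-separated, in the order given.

Looking at the final sound of each stem: -ur when the stem ends in a voiceless consonant (*bulet*, *dabek*, *odires*); -o when the stem ends in a voiced consonant (*zavuzin*, *kupid*, *til*); -ele when the stem ends in a vowel (*humebwi*, *wakove*).
The final sound of *pot* is /t/, which is a voiceless consonant, so the suffix is -ur, giving *potur*.
*wejmi*: final sound = /i/, a vowel → -ele → *wejmiele*.
The final sound of *ikad* is /d/, which is a voiced consonant, so the suffix is -o, giving *ikado*.

potur, wejmiele, ikado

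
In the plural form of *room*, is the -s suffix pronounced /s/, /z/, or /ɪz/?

The stem *room* ends in a voiced non-sibilant sound.
The plural suffix surfaces as /ɪz/ after sibilants, /s/ after other voiceless consonants, and /z/ after other voiced sounds.
So the plural -s on *room* is pronounced /z/.

/z/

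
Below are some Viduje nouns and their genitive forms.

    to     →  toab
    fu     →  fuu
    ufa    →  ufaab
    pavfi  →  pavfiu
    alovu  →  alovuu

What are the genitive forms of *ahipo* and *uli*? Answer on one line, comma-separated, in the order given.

Looking at the last vowel of each stem: -u when the last vowel of the stem is a high vowel (*fu*, *pavfi*, *alovu*); -ab when the last vowel of the stem is a non-high vowel (*to*, *ufa*).
Since the last vowel of *ahipo* is /o/ (a non-high vowel), it takes -ab, giving *ahipoab*.
*uli*: last vowel = /i/, a high vowel → -u → *uliu*.

ahipoab, uliu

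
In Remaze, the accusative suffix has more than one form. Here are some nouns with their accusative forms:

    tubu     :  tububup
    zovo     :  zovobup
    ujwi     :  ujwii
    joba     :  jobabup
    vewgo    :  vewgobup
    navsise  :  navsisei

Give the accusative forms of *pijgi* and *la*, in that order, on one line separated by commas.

The pattern is front/back vowel harmony: -i when the last vowel of the stem is a front vowel (*ujwi*, *navsise*); -bup when the last vowel of the stem is a back vowel (*tubu*, *zovo*, *joba*, *vewgo*).
*pijgi* — last vowel /i/ (a front vowel) → -i → *pijgii*.
The last vowel of *la* is /a/, which is a back vowel, so the suffix is -bup, giving *labup*.

pijgii, labup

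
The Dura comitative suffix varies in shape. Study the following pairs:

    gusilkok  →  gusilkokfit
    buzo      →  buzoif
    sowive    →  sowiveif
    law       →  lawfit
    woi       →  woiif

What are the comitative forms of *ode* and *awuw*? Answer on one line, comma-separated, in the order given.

The pattern is consonant vs. vowel: -fit when the stem ends in a consonant (*gusilkok*, *law*); -if when the stem ends in a vowel (*buzo*, *sowive*, *woi*).
*ode*: final sound = /e/, a vowel → -if → *odeif*.
*awuw* — final sound /w/ (a consonant) → -fit → *awuwfit*.

odeif, awuwfit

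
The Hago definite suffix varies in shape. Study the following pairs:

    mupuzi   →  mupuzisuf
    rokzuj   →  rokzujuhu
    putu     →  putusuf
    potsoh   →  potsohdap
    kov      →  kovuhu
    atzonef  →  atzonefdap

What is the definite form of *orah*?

orahdap

Looking at the final sound of each stem: -dap when the stem ends in a voiceless consonant (*potsoh*, *atzonef*); -uhu when the stem ends in a voiced consonant (*rokzuj*, *kov*); -suf when the stem ends in a vowel (*mupuzi*, *putu*).
Since the final sound of *orah* is /h/ (a voiceless consonant), it takes -dap, giving *orahdap*.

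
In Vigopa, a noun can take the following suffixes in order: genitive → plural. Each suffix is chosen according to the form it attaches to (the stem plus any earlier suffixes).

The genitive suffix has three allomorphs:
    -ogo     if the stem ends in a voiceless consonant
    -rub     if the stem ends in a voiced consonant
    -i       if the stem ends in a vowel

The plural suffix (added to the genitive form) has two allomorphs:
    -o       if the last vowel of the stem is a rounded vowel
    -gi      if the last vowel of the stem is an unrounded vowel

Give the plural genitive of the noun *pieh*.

piehogoo

The final sound of *pieh* is /h/, which is a voiceless consonant, so the genitive suffix is -ogo, giving *piehogo*.
The genitive form *piehogo*: last vowel = /o/, a rounded vowel → -o → *piehogoo*.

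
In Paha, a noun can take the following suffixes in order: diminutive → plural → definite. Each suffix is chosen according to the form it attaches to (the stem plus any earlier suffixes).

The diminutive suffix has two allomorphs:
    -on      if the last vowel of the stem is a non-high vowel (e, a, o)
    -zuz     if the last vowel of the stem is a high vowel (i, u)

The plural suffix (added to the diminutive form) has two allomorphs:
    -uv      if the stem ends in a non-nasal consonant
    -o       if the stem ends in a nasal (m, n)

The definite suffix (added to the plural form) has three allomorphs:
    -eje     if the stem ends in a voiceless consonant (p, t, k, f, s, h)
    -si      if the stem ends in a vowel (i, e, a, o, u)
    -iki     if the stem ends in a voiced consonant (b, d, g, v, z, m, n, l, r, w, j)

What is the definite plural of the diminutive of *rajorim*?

*rajorim*: last vowel = /i/, a high vowel → -zuz → *rajorimzuz*.
The diminutive form *rajorimzuz*: final consonant = /z/, non-nasal → -uv → *rajorimzuzuv*.
The final sound of the plural form *rajorimzuzuv* is /v/, which is a voiced consonant, so the definite suffix is -iki, giving *rajorimzuzuviki*.

rajorimzuzuviki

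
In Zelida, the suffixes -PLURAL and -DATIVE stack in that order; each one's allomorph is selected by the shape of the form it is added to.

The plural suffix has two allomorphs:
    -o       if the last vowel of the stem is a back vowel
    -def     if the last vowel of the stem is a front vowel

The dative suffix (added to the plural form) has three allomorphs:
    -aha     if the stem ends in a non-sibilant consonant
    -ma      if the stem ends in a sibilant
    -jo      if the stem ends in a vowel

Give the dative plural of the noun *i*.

Since the last vowel of *i* is /i/ (a front vowel), it takes -def, giving *idef*.
The final sound of the plural form *idef* is /f/, which is a non-sibilant consonant, so the dative suffix is -aha, giving *idefaha*.

idefaha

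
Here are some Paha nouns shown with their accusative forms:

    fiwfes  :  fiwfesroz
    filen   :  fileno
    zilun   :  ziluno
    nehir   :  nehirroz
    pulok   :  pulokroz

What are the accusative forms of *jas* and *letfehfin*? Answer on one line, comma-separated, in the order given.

jasroz, letfehfino

The alternation tracks the final consonant of the stem — -o when the stem ends in a nasal (*filen*, *zilun*); -roz when the stem ends in a non-nasal consonant (*fiwfes*, *nehir*, *pulok*).
The final consonant of *jas* is /s/, which is non-nasal, so the suffix is -roz, giving *jasroz*.
*letfehfin* — final consonant /n/ (a nasal) → -o → *letfehfino*.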